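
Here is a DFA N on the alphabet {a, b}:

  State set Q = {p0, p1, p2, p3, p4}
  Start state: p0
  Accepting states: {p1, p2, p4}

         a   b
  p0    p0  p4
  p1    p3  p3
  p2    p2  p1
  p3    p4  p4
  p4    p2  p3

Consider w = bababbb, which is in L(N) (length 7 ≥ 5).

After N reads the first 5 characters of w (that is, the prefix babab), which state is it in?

p4

State sequence: p0 -b-> p4 -a-> p2 -b-> p1 -a-> p3 -b-> p4

After reading 5 characters, N is in state p4.
(This kind of state-tracing is the core of the pumping-lemma construction: with 5 states, pigeonhole forces a repeat within the first 5 steps.)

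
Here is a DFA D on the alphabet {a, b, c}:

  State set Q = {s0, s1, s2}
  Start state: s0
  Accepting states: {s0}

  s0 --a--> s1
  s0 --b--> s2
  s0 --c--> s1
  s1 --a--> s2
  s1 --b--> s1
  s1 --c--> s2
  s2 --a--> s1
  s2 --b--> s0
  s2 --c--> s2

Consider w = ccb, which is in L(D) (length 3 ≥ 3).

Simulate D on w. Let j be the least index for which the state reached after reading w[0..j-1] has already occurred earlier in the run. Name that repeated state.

Run of D on w = c c b:
  step 0: s0  (start)
  step 1: s1  (read c: s0→s1)
  step 2: s2  (read c: s1→s2)
  step 3: s0  (read b: s2→s0)   ← first repeat (s0 seen earlier)

The earliest repeat is at step j = 3: D is in s0, which it already visited at step i = 0.
The DFA has 3 states, so the proof of the pumping lemma guarantees a repeated state among the first 3+1 visited; the segment between the two visits is the pumpable y.

s0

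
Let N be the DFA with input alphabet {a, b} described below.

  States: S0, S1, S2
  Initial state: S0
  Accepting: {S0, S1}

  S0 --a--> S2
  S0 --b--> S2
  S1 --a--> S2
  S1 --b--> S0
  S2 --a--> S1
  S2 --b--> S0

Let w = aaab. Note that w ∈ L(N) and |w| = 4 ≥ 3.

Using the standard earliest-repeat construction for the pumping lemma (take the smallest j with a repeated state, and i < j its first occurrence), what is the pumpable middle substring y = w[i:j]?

State sequence: S0 -a-> S2 -a-> S1 -a-> S2 -b-> S0
First repeat at step 3: S2 was already visited.

So i = 1, j = 3, giving x = w[0:1] = a, y = w[1:3] = aa, z = w[3:4] = b.
Check: |xy| = 3 ≤ 3 and |y| = 2 ≥ 1. Reading y takes N from S2 back to S2, so every xyⁱz is accepted.
The DFA has 3 states, so the proof of the pumping lemma guarantees a repeated state among the first 3+1 visited; the segment between the two visits is the pumpable y.

aa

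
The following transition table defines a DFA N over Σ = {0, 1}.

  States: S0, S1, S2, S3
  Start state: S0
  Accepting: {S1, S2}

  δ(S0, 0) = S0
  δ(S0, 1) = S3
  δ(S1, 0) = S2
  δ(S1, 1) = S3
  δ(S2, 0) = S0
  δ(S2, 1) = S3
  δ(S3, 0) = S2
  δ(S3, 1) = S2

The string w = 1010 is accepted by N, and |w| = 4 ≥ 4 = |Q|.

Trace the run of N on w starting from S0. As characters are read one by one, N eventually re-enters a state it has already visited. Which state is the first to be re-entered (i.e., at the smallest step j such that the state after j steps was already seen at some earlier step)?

Run of N on w = 1 0 1 0:
  step 0: S0  (start)
  step 1: S3  (read 1: S0→S3)
  step 2: S2  (read 0: S3→S2)
  step 3: S3  (read 1: S2→S3)   ← first repeat (S3 seen earlier)
  step 4: S2  (read 0: S3→S2)

The earliest repeat is at step j = 3: N is in S3, which it already visited at step i = 1.
The DFA has 4 states, so the proof of the pumping lemma guarantees a repeated state among the first 4+1 visited; the segment between the two visits is the pumpable y.

S3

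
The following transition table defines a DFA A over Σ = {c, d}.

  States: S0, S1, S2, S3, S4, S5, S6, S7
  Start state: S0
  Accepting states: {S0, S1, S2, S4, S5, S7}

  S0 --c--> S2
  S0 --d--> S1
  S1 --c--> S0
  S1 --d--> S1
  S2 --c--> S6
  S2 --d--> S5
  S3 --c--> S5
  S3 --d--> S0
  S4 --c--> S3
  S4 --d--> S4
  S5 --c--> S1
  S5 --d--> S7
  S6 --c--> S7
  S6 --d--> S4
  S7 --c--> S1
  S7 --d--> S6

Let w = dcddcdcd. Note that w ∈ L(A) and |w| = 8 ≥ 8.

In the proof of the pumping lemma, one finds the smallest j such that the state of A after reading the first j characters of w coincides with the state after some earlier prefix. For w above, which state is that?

State sequence: S0 -d-> S1 -c-> S0 -d-> S1 -d-> S1 -c-> S0 -d-> S1 -c-> S0 -d-> S1
First repeat at step 2: S0 was already visited.

The earliest repeat is at step j = 2: A is in S0, which it already visited at step i = 0.
The DFA has 8 states, so the proof of the pumping lemma guarantees a repeated state among the first 8+1 visited; the segment between the two visits is the pumpable y.

S0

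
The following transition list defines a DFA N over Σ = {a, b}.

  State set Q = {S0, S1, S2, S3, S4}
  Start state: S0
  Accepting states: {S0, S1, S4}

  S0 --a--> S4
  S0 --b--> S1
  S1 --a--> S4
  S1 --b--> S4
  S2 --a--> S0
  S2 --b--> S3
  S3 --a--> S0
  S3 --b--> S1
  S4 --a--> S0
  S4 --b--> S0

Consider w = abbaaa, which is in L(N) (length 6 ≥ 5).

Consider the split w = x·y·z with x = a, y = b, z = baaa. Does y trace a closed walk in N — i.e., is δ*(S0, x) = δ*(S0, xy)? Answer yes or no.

State sequence: S0 -a-> S4 -b-> S0

After x (step 1): S4. After xy (step 2): S0.
They differ (S4 ≠ S0), so y is not a cycle from the state after x; this split is not the one the pumping-lemma construction produces, and pumping y need not keep the string in L(N).

no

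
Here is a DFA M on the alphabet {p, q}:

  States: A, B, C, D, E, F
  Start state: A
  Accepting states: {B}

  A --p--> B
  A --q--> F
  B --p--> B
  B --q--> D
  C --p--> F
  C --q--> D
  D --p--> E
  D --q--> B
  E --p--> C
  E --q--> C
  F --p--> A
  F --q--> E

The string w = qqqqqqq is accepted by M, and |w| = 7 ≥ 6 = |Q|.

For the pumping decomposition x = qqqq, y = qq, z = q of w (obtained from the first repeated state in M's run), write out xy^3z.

xy^3z = qqqq·qq·qq·qq·q = qqqqqqqqqqq.
Reading y = qq takes M from D back to D, so after x·y·y·y the machine is still in D, and z then leads to the accepting state B. Hence qqqqqqqqqqq ∈ L(M).

qqqqqqqqqqq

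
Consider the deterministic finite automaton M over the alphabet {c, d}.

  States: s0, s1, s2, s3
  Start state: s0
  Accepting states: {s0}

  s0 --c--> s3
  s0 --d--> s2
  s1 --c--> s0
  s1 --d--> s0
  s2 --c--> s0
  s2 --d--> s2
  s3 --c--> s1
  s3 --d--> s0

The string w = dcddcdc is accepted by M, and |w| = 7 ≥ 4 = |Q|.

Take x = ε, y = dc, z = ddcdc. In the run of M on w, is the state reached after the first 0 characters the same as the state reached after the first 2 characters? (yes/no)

yes

State sequence: s0 -d-> s2 -c-> s0

After x (step 0): s0. After xy (step 2): s0.
They match, so y = dc drives M around a cycle from s0 back to itself; pumping y any number of times keeps M in s0 before reading z, and xyⁱz ∈ L(M) for every i ≥ 0.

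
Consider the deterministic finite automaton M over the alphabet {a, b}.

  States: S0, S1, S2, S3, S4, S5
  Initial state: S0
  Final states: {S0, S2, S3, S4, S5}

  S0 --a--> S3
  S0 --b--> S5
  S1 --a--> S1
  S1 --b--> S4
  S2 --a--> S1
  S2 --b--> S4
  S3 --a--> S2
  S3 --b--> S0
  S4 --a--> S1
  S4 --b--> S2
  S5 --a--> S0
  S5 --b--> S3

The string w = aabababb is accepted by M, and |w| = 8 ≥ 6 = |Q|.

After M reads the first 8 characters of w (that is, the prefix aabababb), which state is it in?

S2

State sequence: S0 -a-> S3 -a-> S2 -b-> S4 -a-> S1 -b-> S4 -a-> S1 -b-> S4 -b-> S2

After reading 8 characters, M is in state S2.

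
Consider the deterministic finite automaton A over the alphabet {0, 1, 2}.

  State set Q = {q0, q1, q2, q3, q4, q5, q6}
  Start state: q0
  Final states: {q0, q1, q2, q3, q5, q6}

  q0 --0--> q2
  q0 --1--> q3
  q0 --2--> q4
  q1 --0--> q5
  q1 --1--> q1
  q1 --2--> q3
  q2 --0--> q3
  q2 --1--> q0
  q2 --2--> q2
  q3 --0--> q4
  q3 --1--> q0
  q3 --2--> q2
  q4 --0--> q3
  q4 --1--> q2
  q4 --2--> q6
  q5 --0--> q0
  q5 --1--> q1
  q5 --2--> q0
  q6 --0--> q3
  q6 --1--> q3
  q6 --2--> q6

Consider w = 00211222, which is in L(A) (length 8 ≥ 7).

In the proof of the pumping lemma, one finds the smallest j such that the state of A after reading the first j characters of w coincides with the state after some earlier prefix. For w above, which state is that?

State sequence: q0 -0-> q2 -0-> q3 -2-> q2 -1-> q0 -1-> q3 -2-> q2 -2-> q2 -2-> q2
First repeat at step 3: q2 was already visited.

The earliest repeat is at step j = 3: A is in q2, which it already visited at step i = 1.
With |Q| = 7, pigeonhole forces a state repeat no later than step 7; the substring read between the first and second visits to that state can be pumped.

q2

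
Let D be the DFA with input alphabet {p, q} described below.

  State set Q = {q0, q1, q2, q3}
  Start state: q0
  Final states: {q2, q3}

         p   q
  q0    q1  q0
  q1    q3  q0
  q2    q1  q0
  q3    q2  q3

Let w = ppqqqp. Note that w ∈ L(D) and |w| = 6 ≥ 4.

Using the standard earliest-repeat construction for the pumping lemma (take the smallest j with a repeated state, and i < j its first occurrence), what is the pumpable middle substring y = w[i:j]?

State sequence: q0 -p-> q1 -p-> q3 -q-> q3 -q-> q3 -q-> q3 -p-> q2
First repeat at step 3: q3 was already visited.

So i = 2, j = 3, giving x = w[0:2] = pp, y = w[2:3] = q, z = w[3:6] = qqp.
Check: |xy| = 3 ≤ 4 and |y| = 1 ≥ 1. Reading y takes D from q3 back to q3, so every xyⁱz is accepted.
The DFA has 4 states, so the proof of the pumping lemma guarantees a repeated state among the first 4+1 visited; the segment between the two visits is the pumpable y.

q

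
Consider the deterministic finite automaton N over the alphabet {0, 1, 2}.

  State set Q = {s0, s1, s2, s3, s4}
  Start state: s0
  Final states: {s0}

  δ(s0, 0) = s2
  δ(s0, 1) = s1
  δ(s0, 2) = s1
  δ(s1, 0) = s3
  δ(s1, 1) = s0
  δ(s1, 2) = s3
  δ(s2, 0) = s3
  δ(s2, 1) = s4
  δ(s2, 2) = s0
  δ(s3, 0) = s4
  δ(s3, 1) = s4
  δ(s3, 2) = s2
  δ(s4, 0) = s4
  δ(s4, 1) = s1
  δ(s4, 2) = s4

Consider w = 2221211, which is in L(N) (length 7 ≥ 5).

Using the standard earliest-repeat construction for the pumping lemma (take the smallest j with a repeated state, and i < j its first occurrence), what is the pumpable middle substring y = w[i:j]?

Run of N on w = 2 2 2 1 2 1 1:
  step 0: s0  (start)
  step 1: s1  (read 2: s0→s1)
  step 2: s3  (read 2: s1→s3)
  step 3: s2  (read 2: s3→s2)
  step 4: s4  (read 1: s2→s4)
  step 5: s4  (read 2: s4→s4)   ← first repeat (s4 seen earlier)
  step 6: s1  (read 1: s4→s1)
  step 7: s0  (read 1: s1→s0)

So i = 4, j = 5, giving x = w[0:4] = 2221, y = w[4:5] = 2, z = w[5:7] = 11.
Check: |xy| = 5 ≤ 5 and |y| = 1 ≥ 1. Reading y takes N from s4 back to s4, so every xyⁱz is accepted.
Since N has 5 states, any run of length ≥ 5 visits 5+1 states, so by pigeonhole some state repeats within the first 5 steps — that repeat gives the pumpable loop.

2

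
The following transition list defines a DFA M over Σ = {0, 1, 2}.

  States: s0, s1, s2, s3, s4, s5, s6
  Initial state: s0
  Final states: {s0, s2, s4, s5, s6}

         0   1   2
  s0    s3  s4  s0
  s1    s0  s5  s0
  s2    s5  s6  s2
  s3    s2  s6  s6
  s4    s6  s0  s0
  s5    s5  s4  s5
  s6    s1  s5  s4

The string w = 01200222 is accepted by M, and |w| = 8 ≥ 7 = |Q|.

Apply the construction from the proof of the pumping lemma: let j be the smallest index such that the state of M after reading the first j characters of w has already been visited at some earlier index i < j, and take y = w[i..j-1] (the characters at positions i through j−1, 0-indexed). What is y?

State sequence: s0 -0-> s3 -1-> s6 -2-> s4 -0-> s6 -0-> s1 -2-> s0 -2-> s0 -2-> s0
First repeat at step 4: s6 was already visited.

So i = 2, j = 4, giving x = w[0:2] = 01, y = w[2:4] = 20, z = w[4:8] = 0222.
Check: |xy| = 4 ≤ 7 and |y| = 2 ≥ 1. Reading y takes M from s6 back to s6, so every xyⁱz is accepted.
Pumping length from the standard proof: p = 7 (the number of states). The repeated state found above gives |xy| = j ≤ 7 and |y| = j − i ≥ 1.

20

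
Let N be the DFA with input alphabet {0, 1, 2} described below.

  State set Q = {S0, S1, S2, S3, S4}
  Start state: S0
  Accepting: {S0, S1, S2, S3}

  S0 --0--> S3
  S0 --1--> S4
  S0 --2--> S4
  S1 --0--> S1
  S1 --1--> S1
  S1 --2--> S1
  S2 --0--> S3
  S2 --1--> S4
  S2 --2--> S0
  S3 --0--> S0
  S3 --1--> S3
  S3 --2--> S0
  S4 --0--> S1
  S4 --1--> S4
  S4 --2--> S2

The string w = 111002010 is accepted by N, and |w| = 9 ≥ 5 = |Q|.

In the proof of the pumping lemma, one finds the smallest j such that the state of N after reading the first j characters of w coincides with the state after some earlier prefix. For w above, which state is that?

S4

State sequence: S0 -1-> S4 -1-> S4 -1-> S4 -0-> S1 -0-> S1 -2-> S1 -0-> S1 -1-> S1 -0-> S1
First repeat at step 2: S4 was already visited.

The earliest repeat is at step j = 2: N is in S4, which it already visited at step i = 1.
The DFA has 5 states, so the proof of the pumping lemma guarantees a repeated state among the first 5+1 visited; the segment between the two visits is the pumpable y.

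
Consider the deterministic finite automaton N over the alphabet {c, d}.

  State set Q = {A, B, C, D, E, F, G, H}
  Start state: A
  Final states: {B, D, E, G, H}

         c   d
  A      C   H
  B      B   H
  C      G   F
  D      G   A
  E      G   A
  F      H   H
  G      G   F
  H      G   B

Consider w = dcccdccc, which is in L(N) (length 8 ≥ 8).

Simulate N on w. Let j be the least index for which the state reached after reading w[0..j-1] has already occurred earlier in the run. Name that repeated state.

G

Run of N on w = d c c c d c c c:
  step 0: A  (start)
  step 1: H  (read d: A→H)
  step 2: G  (read c: H→G)
  step 3: G  (read c: G→G)   ← first repeat (G seen earlier)
  step 4: G  (read c: G→G)
  step 5: F  (read d: G→F)
  step 6: H  (read c: F→H)
  step 7: G  (read c: H→G)
  step 8: G  (read c: G→G)

The earliest repeat is at step j = 3: N is in G, which it already visited at step i = 2.
Since N has 8 states, any run of length ≥ 8 visits 8+1 states, so by pigeonhole some state repeats within the first 8 steps — that repeat gives the pumpable loop.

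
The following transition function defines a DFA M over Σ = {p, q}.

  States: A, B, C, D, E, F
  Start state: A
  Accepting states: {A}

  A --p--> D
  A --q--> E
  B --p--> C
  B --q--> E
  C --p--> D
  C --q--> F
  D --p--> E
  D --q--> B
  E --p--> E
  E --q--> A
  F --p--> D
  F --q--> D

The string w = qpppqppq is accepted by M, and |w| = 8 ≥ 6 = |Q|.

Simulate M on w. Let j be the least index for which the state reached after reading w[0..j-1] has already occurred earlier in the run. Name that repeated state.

State sequence: A -q-> E -p-> E -p-> E -p-> E -q-> A -p-> D -p-> E -q-> A
First repeat at step 2: E was already visited.

The earliest repeat is at step j = 2: M is in E, which it already visited at step i = 1.
With |Q| = 6, pigeonhole forces a state repeat no later than step 6; the substring read between the first and second visits to that state can be pumped.

E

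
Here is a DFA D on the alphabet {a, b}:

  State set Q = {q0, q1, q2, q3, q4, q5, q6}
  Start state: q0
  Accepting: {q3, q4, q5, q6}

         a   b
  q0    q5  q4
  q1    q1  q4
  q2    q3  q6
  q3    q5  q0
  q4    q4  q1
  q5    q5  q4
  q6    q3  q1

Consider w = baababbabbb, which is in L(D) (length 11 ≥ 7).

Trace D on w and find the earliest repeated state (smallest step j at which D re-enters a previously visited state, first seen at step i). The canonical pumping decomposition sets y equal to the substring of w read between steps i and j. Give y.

Run of D on w = b a a b a b b a b b b:
  step 0: q0  (start)
  step 1: q4  (read b: q0→q4)
  step 2: q4  (read a: q4→q4)   ← first repeat (q4 seen earlier)
  step 3: q4  (read a: q4→q4)
  step 4: q1  (read b: q4→q1)
  step 5: q1  (read a: q1→q1)
  step 6: q4  (read b: q1→q4)
  step 7: q1  (read b: q4→q1)
  step 8: q1  (read a: q1→q1)
  step 9: q4  (read b: q1→q4)
  step 10: q1  (read b: q4→q1)
  step 11: q4  (read b: q1→q4)

So i = 1, j = 2, giving x = w[0:1] = b, y = w[1:2] = a, z = w[2:11] = ababbabbb.
Check: |xy| = 2 ≤ 7 and |y| = 1 ≥ 1. Reading y takes D from q4 back to q4, so every xyⁱz is accepted.
With |Q| = 7, pigeonhole forces a state repeat no later than step 7; the substring read between the first and second visits to that state can be pumped.

a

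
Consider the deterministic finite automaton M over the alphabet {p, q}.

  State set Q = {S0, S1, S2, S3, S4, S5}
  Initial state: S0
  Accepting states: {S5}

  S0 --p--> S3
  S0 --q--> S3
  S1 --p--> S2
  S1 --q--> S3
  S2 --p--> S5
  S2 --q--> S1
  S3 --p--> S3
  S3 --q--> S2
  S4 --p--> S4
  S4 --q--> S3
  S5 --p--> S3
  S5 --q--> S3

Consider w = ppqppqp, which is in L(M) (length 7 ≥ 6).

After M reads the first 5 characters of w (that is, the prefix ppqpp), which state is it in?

State sequence: S0 -p-> S3 -p-> S3 -q-> S2 -p-> S5 -p-> S3

After reading 5 characters, M is in state S3.

S3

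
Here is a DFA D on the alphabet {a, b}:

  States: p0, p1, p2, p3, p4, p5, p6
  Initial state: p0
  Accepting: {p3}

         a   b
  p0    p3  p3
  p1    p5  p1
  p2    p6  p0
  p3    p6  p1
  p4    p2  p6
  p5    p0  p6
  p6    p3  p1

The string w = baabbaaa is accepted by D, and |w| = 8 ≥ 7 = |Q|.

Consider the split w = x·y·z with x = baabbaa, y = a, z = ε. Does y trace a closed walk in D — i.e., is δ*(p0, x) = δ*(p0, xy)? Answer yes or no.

no

State sequence: p0 -b-> p3 -a-> p6 -a-> p3 -b-> p1 -b-> p1 -a-> p5 -a-> p0 -a-> p3

After x (step 7): p0. After xy (step 8): p3.
They differ (p0 ≠ p3), so y is not a cycle from the state after x; this split is not the one the pumping-lemma construction produces, and pumping y need not keep the string in L(D).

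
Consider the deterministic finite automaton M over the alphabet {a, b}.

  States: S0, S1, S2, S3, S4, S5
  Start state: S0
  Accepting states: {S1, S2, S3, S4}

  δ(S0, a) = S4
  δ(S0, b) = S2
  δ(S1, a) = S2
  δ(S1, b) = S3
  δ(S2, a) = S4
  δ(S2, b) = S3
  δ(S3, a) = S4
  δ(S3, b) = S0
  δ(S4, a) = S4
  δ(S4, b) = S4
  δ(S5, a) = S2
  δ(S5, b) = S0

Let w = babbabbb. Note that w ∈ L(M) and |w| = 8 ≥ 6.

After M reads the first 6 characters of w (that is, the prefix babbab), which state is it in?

State sequence: S0 -b-> S2 -a-> S4 -b-> S4 -b-> S4 -a-> S4 -b-> S4

After reading 6 characters, M is in state S4.

S4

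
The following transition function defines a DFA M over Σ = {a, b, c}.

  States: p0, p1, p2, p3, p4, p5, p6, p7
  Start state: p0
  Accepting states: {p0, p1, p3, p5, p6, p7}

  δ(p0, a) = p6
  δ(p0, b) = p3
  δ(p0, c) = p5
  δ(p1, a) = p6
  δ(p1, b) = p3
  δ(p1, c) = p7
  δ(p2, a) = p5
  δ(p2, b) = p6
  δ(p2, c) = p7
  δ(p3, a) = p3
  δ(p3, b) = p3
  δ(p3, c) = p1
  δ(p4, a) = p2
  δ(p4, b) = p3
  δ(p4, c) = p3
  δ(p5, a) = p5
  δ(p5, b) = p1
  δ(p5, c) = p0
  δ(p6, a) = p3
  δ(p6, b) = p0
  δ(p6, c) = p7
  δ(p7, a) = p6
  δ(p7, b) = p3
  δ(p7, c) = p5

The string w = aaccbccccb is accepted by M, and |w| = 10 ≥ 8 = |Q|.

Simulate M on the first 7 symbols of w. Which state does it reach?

Run of M on the first 7 characters of w = a a c c b c c:
  step 0: p0  (start)
  step 1: p6  (read a: p0→p6)
  step 2: p3  (read a: p6→p3)
  step 3: p1  (read c: p3→p1)
  step 4: p7  (read c: p1→p7)
  step 5: p3  (read b: p7→p3)
  step 6: p1  (read c: p3→p1)
  step 7: p7  (read c: p1→p7)

After reading 7 characters, M is in state p7.
(This kind of state-tracing is the core of the pumping-lemma construction: with 8 states, pigeonhole forces a repeat within the first 8 steps.)

p7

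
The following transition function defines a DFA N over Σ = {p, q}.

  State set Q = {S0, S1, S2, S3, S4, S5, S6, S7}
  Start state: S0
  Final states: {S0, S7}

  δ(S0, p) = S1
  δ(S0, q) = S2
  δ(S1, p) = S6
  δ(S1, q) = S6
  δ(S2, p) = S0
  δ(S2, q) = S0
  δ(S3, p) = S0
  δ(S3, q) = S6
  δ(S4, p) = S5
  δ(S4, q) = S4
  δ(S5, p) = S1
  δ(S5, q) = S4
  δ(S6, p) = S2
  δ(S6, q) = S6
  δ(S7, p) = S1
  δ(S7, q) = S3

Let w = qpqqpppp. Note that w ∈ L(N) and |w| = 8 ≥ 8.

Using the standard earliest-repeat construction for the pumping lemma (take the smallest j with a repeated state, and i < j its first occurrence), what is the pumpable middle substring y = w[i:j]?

qp

Run of N on w = q p q q p p p p:
  step 0: S0  (start)
  step 1: S2  (read q: S0→S2)
  step 2: S0  (read p: S2→S0)   ← first repeat (S0 seen earlier)
  step 3: S2  (read q: S0→S2)
  step 4: S0  (read q: S2→S0)
  step 5: S1  (read p: S0→S1)
  step 6: S6  (read p: S1→S6)
  step 7: S2  (read p: S6→S2)
  step 8: S0  (read p: S2→S0)

So i = 0, j = 2, giving x = w[0:0] = ε, y = w[0:2] = qp, z = w[2:8] = qqpppp.
Check: |xy| = 2 ≤ 8 and |y| = 2 ≥ 1. Reading y takes N from S0 back to S0, so every xyⁱz is accepted.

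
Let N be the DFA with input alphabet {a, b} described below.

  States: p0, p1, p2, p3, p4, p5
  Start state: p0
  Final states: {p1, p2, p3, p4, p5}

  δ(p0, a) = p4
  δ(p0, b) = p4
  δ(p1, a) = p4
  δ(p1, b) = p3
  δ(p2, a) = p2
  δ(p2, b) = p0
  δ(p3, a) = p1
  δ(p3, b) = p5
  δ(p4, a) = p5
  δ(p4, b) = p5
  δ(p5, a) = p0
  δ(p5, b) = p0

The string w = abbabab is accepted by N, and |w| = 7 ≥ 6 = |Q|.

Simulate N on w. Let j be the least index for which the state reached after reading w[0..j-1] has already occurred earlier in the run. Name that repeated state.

p0

Run of N on w = a b b a b a b:
  step 0: p0  (start)
  step 1: p4  (read a: p0→p4)
  step 2: p5  (read b: p4→p5)
  step 3: p0  (read b: p5→p0)   ← first repeat (p0 seen earlier)
  step 4: p4  (read a: p0→p4)
  step 5: p5  (read b: p4→p5)
  step 6: p0  (read a: p5→p0)
  step 7: p4  (read b: p0→p4)

The earliest repeat is at step j = 3: N is in p0, which it already visited at step i = 0.
The DFA has 6 states, so the proof of the pumping lemma guarantees a repeated state among the first 6+1 visited; the segment between the two visits is the pumpable y.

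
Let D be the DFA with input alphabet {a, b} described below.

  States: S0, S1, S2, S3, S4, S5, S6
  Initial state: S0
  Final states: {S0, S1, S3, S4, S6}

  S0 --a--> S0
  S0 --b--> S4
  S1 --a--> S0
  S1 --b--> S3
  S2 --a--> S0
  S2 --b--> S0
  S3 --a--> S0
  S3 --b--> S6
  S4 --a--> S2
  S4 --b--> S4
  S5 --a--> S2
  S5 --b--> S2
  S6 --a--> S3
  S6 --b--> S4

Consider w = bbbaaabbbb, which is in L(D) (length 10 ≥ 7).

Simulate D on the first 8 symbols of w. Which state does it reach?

State sequence: S0 -b-> S4 -b-> S4 -b-> S4 -a-> S2 -a-> S0 -a-> S0 -b-> S4 -b-> S4

After reading 8 characters, D is in state S4.
(This kind of state-tracing is the core of the pumping-lemma construction: with 7 states, pigeonhole forces a repeat within the first 7 steps.)

S4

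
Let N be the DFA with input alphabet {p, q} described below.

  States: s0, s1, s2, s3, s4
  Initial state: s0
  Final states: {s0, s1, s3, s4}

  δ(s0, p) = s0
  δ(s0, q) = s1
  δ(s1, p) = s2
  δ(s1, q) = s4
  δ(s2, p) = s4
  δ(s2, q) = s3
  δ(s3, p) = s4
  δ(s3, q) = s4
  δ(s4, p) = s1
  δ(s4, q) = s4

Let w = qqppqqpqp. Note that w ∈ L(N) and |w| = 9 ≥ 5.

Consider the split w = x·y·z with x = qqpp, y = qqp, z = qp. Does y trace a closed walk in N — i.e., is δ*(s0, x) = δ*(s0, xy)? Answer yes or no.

no

Run of N on the first 7 characters of w = q q p p q q p:
  step 0: s0  (start)
  step 1: s1  (read q: s0→s1)
  step 2: s4  (read q: s1→s4)
  step 3: s1  (read p: s4→s1)
  step 4: s2  (read p: s1→s2)
  step 5: s3  (read q: s2→s3)
  step 6: s4  (read q: s3→s4)
  step 7: s1  (read p: s4→s1)

After x (step 4): s2. After xy (step 7): s1.
They differ (s2 ≠ s1), so y is not a cycle from the state after x; this split is not the one the pumping-lemma construction produces, and pumping y need not keep the string in L(N).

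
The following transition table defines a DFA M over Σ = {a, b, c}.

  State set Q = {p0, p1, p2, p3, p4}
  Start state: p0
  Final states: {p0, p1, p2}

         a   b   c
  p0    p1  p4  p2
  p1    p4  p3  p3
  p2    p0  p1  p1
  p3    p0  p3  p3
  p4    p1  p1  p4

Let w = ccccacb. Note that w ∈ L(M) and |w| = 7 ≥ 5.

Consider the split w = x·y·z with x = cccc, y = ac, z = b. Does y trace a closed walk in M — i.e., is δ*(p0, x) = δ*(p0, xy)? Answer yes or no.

Run of M on the first 6 characters of w = c c c c a c:
  step 0: p0  (start)
  step 1: p2  (read c: p0→p2)
  step 2: p1  (read c: p2→p1)
  step 3: p3  (read c: p1→p3)
  step 4: p3  (read c: p3→p3)
  step 5: p0  (read a: p3→p0)
  step 6: p2  (read c: p0→p2)

After x (step 4): p3. After xy (step 6): p2.
They differ (p3 ≠ p2), so y is not a cycle from the state after x; this split is not the one the pumping-lemma construction produces, and pumping y need not keep the string in L(M).

no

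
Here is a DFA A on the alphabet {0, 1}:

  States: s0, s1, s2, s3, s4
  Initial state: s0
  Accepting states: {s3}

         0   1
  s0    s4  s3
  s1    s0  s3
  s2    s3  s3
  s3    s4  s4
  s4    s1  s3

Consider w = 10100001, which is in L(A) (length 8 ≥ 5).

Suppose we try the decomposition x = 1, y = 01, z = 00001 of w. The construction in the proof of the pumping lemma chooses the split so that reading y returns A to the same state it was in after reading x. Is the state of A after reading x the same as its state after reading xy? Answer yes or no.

State sequence: s0 -1-> s3 -0-> s4 -1-> s3

After x (step 1): s3. After xy (step 3): s3.
They match, so y = 01 drives A around a cycle from s3 back to itself; pumping y any number of times keeps A in s3 before reading z, and xyⁱz ∈ L(A) for every i ≥ 0.

yes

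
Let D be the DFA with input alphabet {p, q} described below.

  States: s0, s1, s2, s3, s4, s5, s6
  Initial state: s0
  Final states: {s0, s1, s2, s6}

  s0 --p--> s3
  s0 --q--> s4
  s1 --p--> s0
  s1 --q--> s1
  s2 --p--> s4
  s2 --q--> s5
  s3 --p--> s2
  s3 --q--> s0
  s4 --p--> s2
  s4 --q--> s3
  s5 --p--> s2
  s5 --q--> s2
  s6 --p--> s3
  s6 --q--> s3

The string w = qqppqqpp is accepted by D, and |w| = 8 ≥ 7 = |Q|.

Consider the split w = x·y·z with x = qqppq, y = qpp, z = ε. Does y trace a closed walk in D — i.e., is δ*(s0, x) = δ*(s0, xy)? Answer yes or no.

no

Run of D on the first 8 characters of w = q q p p q q p p:
  step 0: s0  (start)
  step 1: s4  (read q: s0→s4)
  step 2: s3  (read q: s4→s3)
  step 3: s2  (read p: s3→s2)
  step 4: s4  (read p: s2→s4)
  step 5: s3  (read q: s4→s3)
  step 6: s0  (read q: s3→s0)
  step 7: s3  (read p: s0→s3)
  step 8: s2  (read p: s3→s2)

After x (step 5): s3. After xy (step 8): s2.
They differ (s3 ≠ s2), so y is not a cycle from the state after x; this split is not the one the pumping-lemma construction produces, and pumping y need not keep the string in L(D).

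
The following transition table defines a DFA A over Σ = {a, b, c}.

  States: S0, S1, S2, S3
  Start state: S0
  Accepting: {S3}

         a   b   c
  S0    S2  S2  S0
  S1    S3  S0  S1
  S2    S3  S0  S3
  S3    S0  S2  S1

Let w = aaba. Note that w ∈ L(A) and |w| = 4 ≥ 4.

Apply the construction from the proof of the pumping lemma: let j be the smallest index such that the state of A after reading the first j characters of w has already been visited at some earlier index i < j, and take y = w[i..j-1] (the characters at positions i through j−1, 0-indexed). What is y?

State sequence: S0 -a-> S2 -a-> S3 -b-> S2 -a-> S3
First repeat at step 3: S2 was already visited.

So i = 1, j = 3, giving x = w[0:1] = a, y = w[1:3] = ab, z = w[3:4] = a.
Check: |xy| = 3 ≤ 4 and |y| = 2 ≥ 1. Reading y takes A from S2 back to S2, so every xyⁱz is accepted.
Pumping length from the standard proof: p = 4 (the number of states). The repeated state found above gives |xy| = j ≤ 4 and |y| = j − i ≥ 1.

ab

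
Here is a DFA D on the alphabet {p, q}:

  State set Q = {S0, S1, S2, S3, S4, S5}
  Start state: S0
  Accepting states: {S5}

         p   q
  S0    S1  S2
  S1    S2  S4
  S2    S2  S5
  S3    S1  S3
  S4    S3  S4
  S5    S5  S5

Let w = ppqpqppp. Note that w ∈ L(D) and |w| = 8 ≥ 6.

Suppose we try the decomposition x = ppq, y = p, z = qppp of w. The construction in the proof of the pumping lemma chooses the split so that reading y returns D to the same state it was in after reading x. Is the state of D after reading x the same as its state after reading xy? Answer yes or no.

Run of D on the first 4 characters of w = p p q p:
  step 0: S0  (start)
  step 1: S1  (read p: S0→S1)
  step 2: S2  (read p: S1→S2)
  step 3: S5  (read q: S2→S5)
  step 4: S5  (read p: S5→S5)

After x (step 3): S5. After xy (step 4): S5.
They match, so y = p drives D around a cycle from S5 back to itself; pumping y any number of times keeps D in S5 before reading z, and xyⁱz ∈ L(D) for every i ≥ 0.

yes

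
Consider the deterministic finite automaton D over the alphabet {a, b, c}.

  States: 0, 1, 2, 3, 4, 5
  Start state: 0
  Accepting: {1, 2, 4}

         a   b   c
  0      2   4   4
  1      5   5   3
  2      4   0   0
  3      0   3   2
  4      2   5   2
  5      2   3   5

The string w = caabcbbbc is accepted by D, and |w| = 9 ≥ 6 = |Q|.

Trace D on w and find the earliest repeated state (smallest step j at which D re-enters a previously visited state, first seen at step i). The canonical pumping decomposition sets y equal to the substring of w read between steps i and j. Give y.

State sequence: 0 -c-> 4 -a-> 2 -a-> 4 -b-> 5 -c-> 5 -b-> 3 -b-> 3 -b-> 3 -c-> 2
First repeat at step 3: 4 was already visited.

So i = 1, j = 3, giving x = w[0:1] = c, y = w[1:3] = aa, z = w[3:9] = bcbbbc.
Check: |xy| = 3 ≤ 6 and |y| = 2 ≥ 1. Reading y takes D from 4 back to 4, so every xyⁱz is accepted.
With |Q| = 6, pigeonhole forces a state repeat no later than step 6; the substring read between the first and second visits to that state can be pumped.

aa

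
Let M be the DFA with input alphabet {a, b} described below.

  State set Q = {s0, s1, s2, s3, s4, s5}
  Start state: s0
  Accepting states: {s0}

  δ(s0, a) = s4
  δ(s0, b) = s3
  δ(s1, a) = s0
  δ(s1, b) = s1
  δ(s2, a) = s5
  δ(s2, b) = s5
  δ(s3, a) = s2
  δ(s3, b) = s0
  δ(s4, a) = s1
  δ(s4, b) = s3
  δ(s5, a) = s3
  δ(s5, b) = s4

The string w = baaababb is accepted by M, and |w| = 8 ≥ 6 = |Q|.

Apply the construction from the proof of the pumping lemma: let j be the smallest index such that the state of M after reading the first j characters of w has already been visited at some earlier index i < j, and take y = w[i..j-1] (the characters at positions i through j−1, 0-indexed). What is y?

State sequence: s0 -b-> s3 -a-> s2 -a-> s5 -a-> s3 -b-> s0 -a-> s4 -b-> s3 -b-> s0
First repeat at step 4: s3 was already visited.

So i = 1, j = 4, giving x = w[0:1] = b, y = w[1:4] = aaa, z = w[4:8] = babb.
Check: |xy| = 4 ≤ 6 and |y| = 3 ≥ 1. Reading y takes M from s3 back to s3, so every xyⁱz is accepted.

aaa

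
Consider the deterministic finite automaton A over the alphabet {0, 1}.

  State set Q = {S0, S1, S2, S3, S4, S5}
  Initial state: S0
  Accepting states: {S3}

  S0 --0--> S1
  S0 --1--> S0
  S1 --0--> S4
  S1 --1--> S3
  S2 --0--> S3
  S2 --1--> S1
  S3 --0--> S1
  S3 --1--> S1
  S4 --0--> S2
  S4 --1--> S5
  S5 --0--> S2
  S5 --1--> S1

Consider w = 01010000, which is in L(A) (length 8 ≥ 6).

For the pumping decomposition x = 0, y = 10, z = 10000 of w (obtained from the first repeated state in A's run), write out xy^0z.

010000

xy⁰z = xz = 0·10000 = 010000.
Reading y = 10 takes A from S1 back to S1, so after x the machine is still in S1, and z then leads to the accepting state S3. Hence 010000 ∈ L(A).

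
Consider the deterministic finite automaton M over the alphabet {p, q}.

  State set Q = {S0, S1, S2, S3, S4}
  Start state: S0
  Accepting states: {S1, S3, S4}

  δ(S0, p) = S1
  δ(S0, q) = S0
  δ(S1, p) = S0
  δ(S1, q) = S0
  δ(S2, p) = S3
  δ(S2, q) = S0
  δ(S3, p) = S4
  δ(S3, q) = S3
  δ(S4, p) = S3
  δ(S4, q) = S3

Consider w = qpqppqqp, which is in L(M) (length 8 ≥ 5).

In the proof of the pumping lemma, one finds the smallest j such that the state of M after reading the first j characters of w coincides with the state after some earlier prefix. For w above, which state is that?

S0

State sequence: S0 -q-> S0 -p-> S1 -q-> S0 -p-> S1 -p-> S0 -q-> S0 -q-> S0 -p-> S1
First repeat at step 1: S0 was already visited.

The earliest repeat is at step j = 1: M is in S0, which it already visited at step i = 0.
Pumping length from the standard proof: p = 5 (the number of states). The repeated state found above gives |xy| = j ≤ 5 and |y| = j − i ≥ 1.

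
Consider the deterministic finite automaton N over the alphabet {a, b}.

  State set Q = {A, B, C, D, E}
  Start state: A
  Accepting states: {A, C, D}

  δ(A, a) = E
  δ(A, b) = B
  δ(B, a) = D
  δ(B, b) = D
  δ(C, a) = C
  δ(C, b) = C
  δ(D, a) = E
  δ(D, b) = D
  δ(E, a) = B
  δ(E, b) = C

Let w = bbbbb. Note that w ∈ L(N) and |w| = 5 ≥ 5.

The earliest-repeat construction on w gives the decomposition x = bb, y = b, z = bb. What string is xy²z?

bbbbbb

xy^2z = bb·b·b·bb = bbbbbb.
Reading y = b takes N from D back to D, so after x·y·y the machine is still in D, and z then leads to the accepting state D. Hence bbbbbb ∈ L(N).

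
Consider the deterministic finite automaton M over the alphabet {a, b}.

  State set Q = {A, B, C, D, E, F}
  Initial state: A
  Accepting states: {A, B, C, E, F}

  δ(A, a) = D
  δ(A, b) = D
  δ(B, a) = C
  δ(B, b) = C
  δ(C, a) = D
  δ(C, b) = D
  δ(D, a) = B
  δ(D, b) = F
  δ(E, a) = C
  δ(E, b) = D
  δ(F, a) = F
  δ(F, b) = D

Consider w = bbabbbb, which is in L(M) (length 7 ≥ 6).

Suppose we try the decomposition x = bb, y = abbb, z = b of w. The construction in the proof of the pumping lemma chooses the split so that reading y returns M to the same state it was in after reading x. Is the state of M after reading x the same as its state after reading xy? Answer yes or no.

no

State sequence: A -b-> D -b-> F -a-> F -b-> D -b-> F -b-> D

After x (step 2): F. After xy (step 6): D.
They differ (F ≠ D), so y is not a cycle from the state after x; this split is not the one the pumping-lemma construction produces, and pumping y need not keep the string in L(M).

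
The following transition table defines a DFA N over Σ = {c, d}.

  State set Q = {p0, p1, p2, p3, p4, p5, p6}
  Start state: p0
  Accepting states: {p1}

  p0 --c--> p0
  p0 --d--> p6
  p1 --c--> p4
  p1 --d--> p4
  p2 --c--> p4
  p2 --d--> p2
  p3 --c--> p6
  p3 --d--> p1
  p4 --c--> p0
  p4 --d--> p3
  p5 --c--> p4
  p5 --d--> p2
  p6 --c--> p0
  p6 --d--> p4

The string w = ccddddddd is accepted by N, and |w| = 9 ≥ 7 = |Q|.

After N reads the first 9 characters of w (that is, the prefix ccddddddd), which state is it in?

p1

State sequence: p0 -c-> p0 -c-> p0 -d-> p6 -d-> p4 -d-> p3 -d-> p1 -d-> p4 -d-> p3 -d-> p1

After reading 9 characters, N is in state p1.
(This kind of state-tracing is the core of the pumping-lemma construction: with 7 states, pigeonhole forces a repeat within the first 7 steps.)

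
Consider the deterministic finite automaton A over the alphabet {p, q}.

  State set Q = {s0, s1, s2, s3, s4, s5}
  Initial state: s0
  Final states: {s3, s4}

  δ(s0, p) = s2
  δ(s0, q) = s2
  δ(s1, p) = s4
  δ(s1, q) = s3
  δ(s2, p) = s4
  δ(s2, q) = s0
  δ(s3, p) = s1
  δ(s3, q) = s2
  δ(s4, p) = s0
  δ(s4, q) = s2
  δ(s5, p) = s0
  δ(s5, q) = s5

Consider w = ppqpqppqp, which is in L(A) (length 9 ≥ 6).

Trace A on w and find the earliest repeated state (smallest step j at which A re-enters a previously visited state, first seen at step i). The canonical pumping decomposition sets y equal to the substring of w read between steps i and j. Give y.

State sequence: s0 -p-> s2 -p-> s4 -q-> s2 -p-> s4 -q-> s2 -p-> s4 -p-> s0 -q-> s2 -p-> s4
First repeat at step 3: s2 was already visited.

So i = 1, j = 3, giving x = w[0:1] = p, y = w[1:3] = pq, z = w[3:9] = pqppqp.
Check: |xy| = 3 ≤ 6 and |y| = 2 ≥ 1. Reading y takes A from s2 back to s2, so every xyⁱz is accepted.
The DFA has 6 states, so the proof of the pumping lemma guarantees a repeated state among the first 6+1 visited; the segment between the two visits is the pumpable y.

pq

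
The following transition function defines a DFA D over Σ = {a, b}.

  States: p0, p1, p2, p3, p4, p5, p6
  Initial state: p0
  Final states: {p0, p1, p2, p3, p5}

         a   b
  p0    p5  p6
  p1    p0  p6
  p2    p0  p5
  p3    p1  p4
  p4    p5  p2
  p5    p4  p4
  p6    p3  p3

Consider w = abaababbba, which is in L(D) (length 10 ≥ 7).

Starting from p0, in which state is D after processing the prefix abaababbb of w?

p4

Run of D on the first 9 characters of w = a b a a b a b b b:
  step 0: p0  (start)
  step 1: p5  (read a: p0→p5)
  step 2: p4  (read b: p5→p4)
  step 3: p5  (read a: p4→p5)
  step 4: p4  (read a: p5→p4)
  step 5: p2  (read b: p4→p2)
  step 6: p0  (read a: p2→p0)
  step 7: p6  (read b: p0→p6)
  step 8: p3  (read b: p6→p3)
  step 9: p4  (read b: p3→p4)

After reading 9 characters, D is in state p4.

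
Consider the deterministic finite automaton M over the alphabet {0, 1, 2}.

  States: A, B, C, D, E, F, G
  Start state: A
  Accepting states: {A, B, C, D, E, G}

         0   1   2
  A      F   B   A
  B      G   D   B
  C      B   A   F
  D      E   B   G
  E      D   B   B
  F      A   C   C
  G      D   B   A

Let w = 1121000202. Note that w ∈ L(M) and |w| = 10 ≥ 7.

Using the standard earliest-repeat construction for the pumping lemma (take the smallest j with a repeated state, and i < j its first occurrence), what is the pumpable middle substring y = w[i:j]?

State sequence: A -1-> B -1-> D -2-> G -1-> B -0-> G -0-> D -0-> E -2-> B -0-> G -2-> A
First repeat at step 4: B was already visited.

So i = 1, j = 4, giving x = w[0:1] = 1, y = w[1:4] = 121, z = w[4:10] = 000202.
Check: |xy| = 4 ≤ 7 and |y| = 3 ≥ 1. Reading y takes M from B back to B, so every xyⁱz is accepted.
The DFA has 7 states, so the proof of the pumping lemma guarantees a repeated state among the first 7+1 visited; the segment between the two visits is the pumpable y.

121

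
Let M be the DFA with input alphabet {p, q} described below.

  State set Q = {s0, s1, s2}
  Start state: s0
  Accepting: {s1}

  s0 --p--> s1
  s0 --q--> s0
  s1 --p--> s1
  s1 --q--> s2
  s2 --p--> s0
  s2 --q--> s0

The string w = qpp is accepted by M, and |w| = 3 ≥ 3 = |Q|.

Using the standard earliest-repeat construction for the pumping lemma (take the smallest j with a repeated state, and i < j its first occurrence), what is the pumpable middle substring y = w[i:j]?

q

State sequence: s0 -q-> s0 -p-> s1 -p-> s1
First repeat at step 1: s0 was already visited.

So i = 0, j = 1, giving x = w[0:0] = ε, y = w[0:1] = q, z = w[1:3] = pp.
Check: |xy| = 1 ≤ 3 and |y| = 1 ≥ 1. Reading y takes M from s0 back to s0, so every xyⁱz is accepted.
The DFA has 3 states, so the proof of the pumping lemma guarantees a repeated state among the first 3+1 visited; the segment between the two visits is the pumpable y.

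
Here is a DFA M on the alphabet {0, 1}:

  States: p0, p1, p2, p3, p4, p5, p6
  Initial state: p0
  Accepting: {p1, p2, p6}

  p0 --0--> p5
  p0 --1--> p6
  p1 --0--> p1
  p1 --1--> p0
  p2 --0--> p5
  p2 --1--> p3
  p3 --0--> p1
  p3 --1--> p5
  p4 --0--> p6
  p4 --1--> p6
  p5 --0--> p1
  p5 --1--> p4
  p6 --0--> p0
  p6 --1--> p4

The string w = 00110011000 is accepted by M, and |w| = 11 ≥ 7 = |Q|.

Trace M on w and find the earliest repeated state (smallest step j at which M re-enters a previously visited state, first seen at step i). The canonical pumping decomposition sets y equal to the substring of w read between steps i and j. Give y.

State sequence: p0 -0-> p5 -0-> p1 -1-> p0 -1-> p6 -0-> p0 -0-> p5 -1-> p4 -1-> p6 -0-> p0 -0-> p5 -0-> p1
First repeat at step 3: p0 was already visited.

So i = 0, j = 3, giving x = w[0:0] = ε, y = w[0:3] = 001, z = w[3:11] = 10011000.
Check: |xy| = 3 ≤ 7 and |y| = 3 ≥ 1. Reading y takes M from p0 back to p0, so every xyⁱz is accepted.

001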